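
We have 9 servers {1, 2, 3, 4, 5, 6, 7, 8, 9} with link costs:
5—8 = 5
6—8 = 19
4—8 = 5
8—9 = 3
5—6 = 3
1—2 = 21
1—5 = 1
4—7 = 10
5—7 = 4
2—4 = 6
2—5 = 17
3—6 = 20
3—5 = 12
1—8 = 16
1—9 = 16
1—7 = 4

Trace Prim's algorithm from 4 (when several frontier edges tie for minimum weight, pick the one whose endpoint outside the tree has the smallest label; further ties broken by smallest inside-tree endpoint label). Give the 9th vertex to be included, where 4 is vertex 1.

3

Grow the tree from 4 using Prim:
Step 1: cheapest edge leaving the tree is 4—8 (5); add 8.
Step 2: cheapest edge leaving the tree is 8—9 (3); add 9.
Step 3: cheapest edge leaving the tree is 5—8 (5); add 5.
Step 4: cheapest edge leaving the tree is 1—5 (1); add 1.
Step 5: cheapest edge leaving the tree is 5—6 (3); add 6.
Step 6: cheapest edge leaving the tree is 1—7 (4); add 7.
Step 7: cheapest edge leaving the tree is 2—4 (6); add 2.
Step 8: cheapest edge leaving the tree is 3—5 (12); add 3.
Vertex order: 4, 8, 9, 5, 1, 6, 7, 2, 3. The 9th vertex is 3.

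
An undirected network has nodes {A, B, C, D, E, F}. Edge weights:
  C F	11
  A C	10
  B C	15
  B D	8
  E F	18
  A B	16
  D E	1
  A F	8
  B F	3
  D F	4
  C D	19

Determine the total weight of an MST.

26

Sort edges by weight, then run Kruskal:
D E (1): add. Components now {A} {B} {C} {D,E} {F}
B F (3): add. Components now {A} {B,F} {C} {D,E}
D F (4): add. Components now {A} {B,D,E,F} {C}
A F (8): add. Components now {A,B,D,E,F} {C}
B D (8): skip — B and D already connected.
A C (10): add. Components now {A,B,C,D,E,F}
MST edges: D E, B F, D F, A F, A C; total weight 1+3+4+8+10 = 26.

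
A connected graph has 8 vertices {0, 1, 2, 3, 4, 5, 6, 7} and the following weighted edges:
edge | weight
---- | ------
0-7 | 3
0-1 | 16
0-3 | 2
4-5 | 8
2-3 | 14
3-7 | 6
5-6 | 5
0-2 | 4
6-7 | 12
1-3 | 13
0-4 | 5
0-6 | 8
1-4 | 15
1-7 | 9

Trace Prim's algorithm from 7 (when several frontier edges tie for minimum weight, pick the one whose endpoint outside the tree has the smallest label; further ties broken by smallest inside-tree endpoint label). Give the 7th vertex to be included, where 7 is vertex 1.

6

Grow the tree from 7 using Prim:
Step 1: frontier [0-7 3, 3-7 6, 1-7 9, 6-7 12] → take 0-7 (3); add 0.
Step 2: frontier [0-3 2, 0-2 4, 0-4 5, 0-6 8, 0-1 16, 3-7 6, 1-7 9, 6-7 12] → take 0-3 (2); add 3.
Step 3: frontier [0-2 4, 0-4 5, 0-6 8, 0-1 16, 1-3 13, 2-3 14, 1-7 9, 6-7 12] → take 0-2 (4); add 2.
Step 4: frontier [0-4 5, 0-6 8, 0-1 16, 1-3 13, 1-7 9, 6-7 12] → take 0-4 (5); add 4.
Step 5: frontier [0-6 8, 0-1 16, 1-3 13, 4-5 8, 1-4 15, 1-7 9, 6-7 12] → take 4-5 (8); add 5.
Step 6: frontier [0-6 8, 0-1 16, 1-3 13, 1-4 15, 5-6 5, 1-7 9, 6-7 12] → take 5-6 (5); add 6.
Step 7: frontier [0-1 16, 1-3 13, 1-4 15, 1-7 9] → take 1-7 (9); add 1.
Vertex order: 7, 0, 3, 2, 4, 5, 6, 1. The 7th vertex is 6.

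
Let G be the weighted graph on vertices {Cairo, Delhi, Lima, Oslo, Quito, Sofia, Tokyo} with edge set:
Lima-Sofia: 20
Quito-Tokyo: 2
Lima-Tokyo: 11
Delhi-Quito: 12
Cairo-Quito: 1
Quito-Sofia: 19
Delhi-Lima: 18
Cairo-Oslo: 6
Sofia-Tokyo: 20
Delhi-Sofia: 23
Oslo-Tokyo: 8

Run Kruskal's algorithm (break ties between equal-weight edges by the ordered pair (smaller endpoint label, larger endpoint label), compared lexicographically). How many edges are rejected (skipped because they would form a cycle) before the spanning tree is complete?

2

Sort edges by weight, then run Kruskal:
Cairo-Quito (1): add. Components now {Delhi} {Lima} {Cairo,Quito} {Tokyo} {Oslo} {Sofia}
Quito-Tokyo (2): add. Components now {Delhi} {Lima} {Cairo,Quito,Tokyo} {Oslo} {Sofia}
Cairo-Oslo (6): add. Components now {Delhi} {Lima} {Cairo,Oslo,Quito,Tokyo} {Sofia}
Oslo-Tokyo (8): skip — Tokyo and Oslo already connected.
Lima-Tokyo (11): add. Components now {Delhi} {Cairo,Lima,Oslo,Quito,Tokyo} {Sofia}
Delhi-Quito (12): add. Components now {Cairo,Delhi,Lima,Oslo,Quito,Tokyo} {Sofia}
Delhi-Lima (18): skip — Delhi and Lima already connected.
Quito-Sofia (19): add. Components now {Cairo,Delhi,Lima,Oslo,Quito,Sofia,Tokyo}
Edges rejected before the tree was complete: 2.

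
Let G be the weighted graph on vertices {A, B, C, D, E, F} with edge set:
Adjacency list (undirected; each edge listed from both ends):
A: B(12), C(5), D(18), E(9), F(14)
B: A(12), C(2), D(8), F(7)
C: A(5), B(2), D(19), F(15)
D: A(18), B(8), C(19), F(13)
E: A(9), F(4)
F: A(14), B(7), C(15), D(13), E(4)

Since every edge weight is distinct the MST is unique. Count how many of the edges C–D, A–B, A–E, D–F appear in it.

0

Kruskal: consider edges lightest-first.
B–C (2): add — endpoints in different components.
E–F (4): add — endpoints in different components.
A–C (5): add — endpoints in different components.
B–F (7): add — endpoints in different components.
B–D (8): add — endpoints in different components.
MST edge set: {B–C, E–F, A–C, B–F, B–D}.
Of the listed edges, {} are in the MST → 0.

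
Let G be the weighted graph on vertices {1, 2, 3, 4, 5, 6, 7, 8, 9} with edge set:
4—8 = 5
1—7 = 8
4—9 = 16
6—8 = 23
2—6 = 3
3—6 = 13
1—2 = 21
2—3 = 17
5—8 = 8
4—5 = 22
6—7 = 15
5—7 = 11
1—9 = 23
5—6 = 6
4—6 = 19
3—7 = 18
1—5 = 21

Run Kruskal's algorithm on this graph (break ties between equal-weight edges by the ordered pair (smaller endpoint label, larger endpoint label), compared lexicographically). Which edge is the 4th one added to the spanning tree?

1-7

Kruskal's algorithm — process edges by increasing weight (ties by edge label):
2—6 (3): add — endpoints in different components.
4—8 (5): add — endpoints in different components.
5—6 (6): add — endpoints in different components.
1—7 (8): add — endpoints in different components.
5—8 (8): add — endpoints in different components.
5—7 (11): add — endpoints in different components.
3—6 (13): add — endpoints in different components.
6—7 (15): skip — 6 and 7 already connected.
4—9 (16): add — endpoints in different components.
The 4th edge added is 1—7.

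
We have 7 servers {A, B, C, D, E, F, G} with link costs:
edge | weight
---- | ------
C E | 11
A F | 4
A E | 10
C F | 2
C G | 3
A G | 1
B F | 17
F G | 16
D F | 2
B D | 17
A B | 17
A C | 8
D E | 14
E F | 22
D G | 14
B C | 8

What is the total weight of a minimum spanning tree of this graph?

Sort edges by weight, then run Kruskal:
A G (1): add. Components now {A,G} {B} {C} {D} {E} {F}
C F (2): add. Components now {A,G} {B} {C,F} {D} {E}
D F (2): add. Components now {A,G} {B} {C,D,F} {E}
C G (3): add. Components now {A,C,D,F,G} {B} {E}
A F (4): skip — A and F already connected.
A C (8): skip — A and C already connected.
B C (8): add. Components now {A,B,C,D,F,G} {E}
A E (10): add. Components now {A,B,C,D,E,F,G}
MST edges: A G, C F, D F, C G, B C, A E; total weight 1+2+2+3+8+10 = 26.

26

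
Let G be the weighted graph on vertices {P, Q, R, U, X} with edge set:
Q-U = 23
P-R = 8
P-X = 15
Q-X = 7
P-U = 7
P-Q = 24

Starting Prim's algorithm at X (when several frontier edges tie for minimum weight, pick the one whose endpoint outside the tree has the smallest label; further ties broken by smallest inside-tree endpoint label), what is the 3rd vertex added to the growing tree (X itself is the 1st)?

P

Prim, starting at X.
Step 1: frontier [Q-X 7, P-X 15] → take Q-X (7); add Q.
Step 2: frontier [Q-U 23, P-Q 24, P-X 15] → take P-X (15); add P.
Step 3: frontier [P-U 7, P-R 8, Q-U 23] → take P-U (7); add U.
Step 4: frontier [P-R 8] → take P-R (8); add R.
Vertex order: X, Q, P, U, R. The 3rd vertex is P.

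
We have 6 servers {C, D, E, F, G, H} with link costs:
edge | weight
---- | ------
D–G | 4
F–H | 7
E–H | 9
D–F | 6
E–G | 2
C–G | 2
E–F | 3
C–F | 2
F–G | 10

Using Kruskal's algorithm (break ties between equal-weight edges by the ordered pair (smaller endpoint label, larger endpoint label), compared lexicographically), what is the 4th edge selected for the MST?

Kruskal's algorithm — process edges by increasing weight (ties by edge label):
C–F (2): add. Components now {C,F} {D} {E} {G} {H}
C–G (2): add. Components now {C,F,G} {D} {E} {H}
E–G (2): add. Components now {C,E,F,G} {D} {H}
E–F (3): skip — E and F already connected.
D–G (4): add. Components now {C,D,E,F,G} {H}
D–F (6): skip — D and F already connected.
F–H (7): add. Components now {C,D,E,F,G,H}
The 4th edge added is D–G.

D-G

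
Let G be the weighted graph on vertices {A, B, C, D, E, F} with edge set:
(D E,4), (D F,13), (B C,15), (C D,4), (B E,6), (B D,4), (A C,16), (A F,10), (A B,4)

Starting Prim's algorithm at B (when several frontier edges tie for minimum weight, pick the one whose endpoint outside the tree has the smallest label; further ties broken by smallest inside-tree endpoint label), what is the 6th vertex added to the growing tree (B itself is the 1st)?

Prim, starting at B.
Step 1: frontier [A B 4, B D 4, B E 6, B C 15] → take A B (4); add A.
Step 2: frontier [A F 10, A C 16, B D 4, B E 6, B C 15] → take B D (4); add D.
Step 3: frontier [A F 10, A C 16, B E 6, B C 15, C D 4, D E 4, D F 13] → take C D (4); add C.
Step 4: frontier [A F 10, B E 6, D E 4, D F 13] → take D E (4); add E.
Step 5: frontier [A F 10, D F 13] → take A F (10); add F.
Vertex order: B, A, D, C, E, F. The 6th vertex is F.

F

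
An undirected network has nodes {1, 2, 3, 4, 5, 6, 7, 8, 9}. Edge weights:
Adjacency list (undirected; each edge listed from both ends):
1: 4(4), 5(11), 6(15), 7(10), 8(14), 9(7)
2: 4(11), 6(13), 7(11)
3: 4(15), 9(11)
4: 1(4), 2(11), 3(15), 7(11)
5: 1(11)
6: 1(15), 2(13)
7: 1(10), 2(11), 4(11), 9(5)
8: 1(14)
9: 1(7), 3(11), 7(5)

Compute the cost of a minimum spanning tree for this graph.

76

Sort edges by weight, then run Kruskal:
1—4 (4): add — endpoints in different components.
7—9 (5): add — endpoints in different components.
1—9 (7): add — endpoints in different components.
1—7 (10): skip — 1 and 7 already connected.
1—5 (11): add — endpoints in different components.
2—4 (11): add — endpoints in different components.
2—7 (11): skip — 2 and 7 already connected.
3—9 (11): add — endpoints in different components.
4—7 (11): skip — 4 and 7 already connected.
2—6 (13): add — endpoints in different components.
1—8 (14): add — endpoints in different components.
MST edges: 1—4, 7—9, 1—9, 1—5, 2—4, 3—9, 2—6, 1—8; total weight 4+5+7+11+11+11+13+14 = 76.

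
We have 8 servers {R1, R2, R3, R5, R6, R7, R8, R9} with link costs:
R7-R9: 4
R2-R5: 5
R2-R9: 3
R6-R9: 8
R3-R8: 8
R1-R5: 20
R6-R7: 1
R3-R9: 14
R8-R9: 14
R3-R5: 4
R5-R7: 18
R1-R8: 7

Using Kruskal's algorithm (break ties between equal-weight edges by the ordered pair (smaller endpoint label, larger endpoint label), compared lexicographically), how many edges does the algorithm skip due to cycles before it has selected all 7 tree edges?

Kruskal: consider edges lightest-first.
R6-R7 (1): add — endpoints in different components.
R2-R9 (3): add — endpoints in different components.
R3-R5 (4): add — endpoints in different components.
R7-R9 (4): add — endpoints in different components.
R2-R5 (5): add — endpoints in different components.
R1-R8 (7): add — endpoints in different components.
R3-R8 (8): add — endpoints in different components.
Edges rejected before the tree was complete: 0.

0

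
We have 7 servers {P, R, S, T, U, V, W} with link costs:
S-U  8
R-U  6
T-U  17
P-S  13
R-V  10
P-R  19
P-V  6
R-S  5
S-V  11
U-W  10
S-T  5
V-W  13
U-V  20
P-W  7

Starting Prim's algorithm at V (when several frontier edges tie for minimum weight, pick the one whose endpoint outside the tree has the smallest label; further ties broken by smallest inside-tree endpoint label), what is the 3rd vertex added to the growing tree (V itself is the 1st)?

W

Prim, starting at V.
Step 1: frontier [P-V 6, R-V 10, S-V 11, V-W 13, U-V 20] → take P-V (6); add P.
Step 2: frontier [P-W 7, P-S 13, P-R 19, R-V 10, S-V 11, V-W 13, U-V 20] → take P-W (7); add W.
Step 3: frontier [P-S 13, P-R 19, R-V 10, S-V 11, U-V 20, U-W 10] → take R-V (10); add R.
Step 4: frontier [P-S 13, R-S 5, R-U 6, S-V 11, U-V 20, U-W 10] → take R-S (5); add S.
Step 5: frontier [R-U 6, S-T 5, S-U 8, U-V 20, U-W 10] → take S-T (5); add T.
Step 6: frontier [R-U 6, S-U 8, T-U 17, U-V 20, U-W 10] → take R-U (6); add U.
Vertex order: V, P, W, R, S, T, U. The 3rd vertex is W.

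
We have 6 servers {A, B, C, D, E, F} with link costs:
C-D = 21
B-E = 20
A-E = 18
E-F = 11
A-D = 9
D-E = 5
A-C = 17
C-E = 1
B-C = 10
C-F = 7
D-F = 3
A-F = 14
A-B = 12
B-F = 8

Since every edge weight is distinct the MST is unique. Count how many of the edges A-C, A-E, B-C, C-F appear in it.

Kruskal's algorithm — process edges by increasing weight (ties by edge label):
C-E (1): add. Components now {A} {B} {C,E} {D} {F}
D-F (3): add. Components now {A} {B} {C,E} {D,F}
D-E (5): add. Components now {A} {B} {C,D,E,F}
C-F (7): skip — C and F already connected.
B-F (8): add. Components now {A} {B,C,D,E,F}
A-D (9): add. Components now {A,B,C,D,E,F}
MST edge set: {C-E, D-F, D-E, B-F, A-D}.
Of the listed edges, {} are in the MST → 0.

0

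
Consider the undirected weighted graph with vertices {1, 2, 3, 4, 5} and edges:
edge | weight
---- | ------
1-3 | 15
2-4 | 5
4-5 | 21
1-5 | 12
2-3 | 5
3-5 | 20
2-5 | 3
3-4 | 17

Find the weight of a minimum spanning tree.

25

Grow the tree from 1 using Prim:
Step 1: frontier [1-5 12, 1-3 15] → take 1-5 (12); add 5.
Step 2: frontier [1-3 15, 2-5 3, 3-5 20, 4-5 21] → take 2-5 (3); add 2.
Step 3: frontier [1-3 15, 2-3 5, 2-4 5, 3-5 20, 4-5 21] → take 2-3 (5); add 3.
Step 4: frontier [2-4 5, 3-4 17, 4-5 21] → take 2-4 (5); add 4.
MST edges: 1-5, 2-5, 2-3, 2-4; total weight 12+3+5+5 = 25.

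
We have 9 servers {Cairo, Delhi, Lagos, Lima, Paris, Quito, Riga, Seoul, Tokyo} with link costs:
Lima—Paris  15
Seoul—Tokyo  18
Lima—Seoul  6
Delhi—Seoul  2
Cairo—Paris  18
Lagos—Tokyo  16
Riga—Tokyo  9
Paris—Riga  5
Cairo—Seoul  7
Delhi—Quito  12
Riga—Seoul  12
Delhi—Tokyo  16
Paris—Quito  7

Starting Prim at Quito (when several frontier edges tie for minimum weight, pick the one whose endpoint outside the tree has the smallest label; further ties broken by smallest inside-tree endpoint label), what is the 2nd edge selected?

Prim's algorithm from Quito:
Step 1: cheapest edge leaving the tree is Paris—Quito (7); add Paris.
Step 2: cheapest edge leaving the tree is Paris—Riga (5); add Riga.
Step 3: cheapest edge leaving the tree is Riga—Tokyo (9); add Tokyo.
Step 4: cheapest edge leaving the tree is Delhi—Quito (12); add Delhi.
Step 5: cheapest edge leaving the tree is Delhi—Seoul (2); add Seoul.
Step 6: cheapest edge leaving the tree is Lima—Seoul (6); add Lima.
Step 7: cheapest edge leaving the tree is Cairo—Seoul (7); add Cairo.
Step 8: cheapest edge leaving the tree is Lagos—Tokyo (16); add Lagos.
The 2nd edge added is Paris—Riga.

Paris-Riga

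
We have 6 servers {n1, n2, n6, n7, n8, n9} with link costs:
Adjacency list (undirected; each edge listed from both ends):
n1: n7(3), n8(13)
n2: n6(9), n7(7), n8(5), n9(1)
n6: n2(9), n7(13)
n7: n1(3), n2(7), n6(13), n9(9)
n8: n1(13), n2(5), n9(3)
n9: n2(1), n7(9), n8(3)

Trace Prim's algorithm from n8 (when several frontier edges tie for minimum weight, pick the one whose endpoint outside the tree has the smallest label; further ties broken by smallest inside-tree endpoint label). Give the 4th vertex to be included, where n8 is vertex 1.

Prim's algorithm from n8:
Step 1: cheapest edge leaving the tree is n8-n9 (3); add n9.
Step 2: cheapest edge leaving the tree is n2-n9 (1); add n2.
Step 3: cheapest edge leaving the tree is n2-n7 (7); add n7.
Step 4: cheapest edge leaving the tree is n1-n7 (3); add n1.
Step 5: cheapest edge leaving the tree is n2-n6 (9); add n6.
Vertex order: n8, n9, n2, n7, n1, n6. The 4th vertex is n7.

n7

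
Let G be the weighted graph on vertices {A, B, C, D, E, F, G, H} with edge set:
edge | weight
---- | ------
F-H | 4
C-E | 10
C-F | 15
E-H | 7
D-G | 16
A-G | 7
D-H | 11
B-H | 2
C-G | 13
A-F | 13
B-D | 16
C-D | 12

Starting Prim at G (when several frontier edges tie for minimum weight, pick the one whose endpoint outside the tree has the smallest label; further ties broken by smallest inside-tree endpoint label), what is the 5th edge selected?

Prim's algorithm from G:
Step 1: frontier [A-G 7, C-G 13, D-G 16] → take A-G (7); add A.
Step 2: frontier [A-F 13, C-G 13, D-G 16] → take C-G (13); add C.
Step 3: frontier [A-F 13, C-E 10, C-D 12, C-F 15, D-G 16] → take C-E (10); add E.
Step 4: frontier [A-F 13, C-D 12, C-F 15, E-H 7, D-G 16] → take E-H (7); add H.
Step 5: frontier [A-F 13, C-D 12, C-F 15, D-G 16, B-H 2, F-H 4, D-H 11] → take B-H (2); add B.
Step 6: frontier [A-F 13, B-D 16, C-D 12, C-F 15, D-G 16, F-H 4, D-H 11] → take F-H (4); add F.
Step 7: frontier [B-D 16, C-D 12, D-G 16, D-H 11] → take D-H (11); add D.
The 5th edge added is B-H.

B-H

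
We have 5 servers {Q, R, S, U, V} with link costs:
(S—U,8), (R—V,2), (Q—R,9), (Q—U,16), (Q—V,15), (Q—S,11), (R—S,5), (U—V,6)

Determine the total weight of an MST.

22

Prim, starting at U.
Step 1: cheapest edge leaving the tree is U—V (6); add V.
Step 2: cheapest edge leaving the tree is R—V (2); add R.
Step 3: cheapest edge leaving the tree is R—S (5); add S.
Step 4: cheapest edge leaving the tree is Q—R (9); add Q.
MST edges: U—V, R—V, R—S, Q—R; total weight 6+2+5+9 = 22.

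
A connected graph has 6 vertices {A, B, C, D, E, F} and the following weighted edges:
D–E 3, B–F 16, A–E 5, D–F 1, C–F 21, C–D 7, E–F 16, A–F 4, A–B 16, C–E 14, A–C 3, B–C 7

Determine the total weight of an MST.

18

Sort edges by weight, then run Kruskal:
D–F (1): add. Components now {A} {B} {C} {D,F} {E}
A–C (3): add. Components now {A,C} {B} {D,F} {E}
D–E (3): add. Components now {A,C} {B} {D,E,F}
A–F (4): add. Components now {A,C,D,E,F} {B}
A–E (5): skip — A and E already connected.
B–C (7): add. Components now {A,B,C,D,E,F}
MST edges: D–F, A–C, D–E, A–F, B–C; total weight 1+3+3+4+7 = 18.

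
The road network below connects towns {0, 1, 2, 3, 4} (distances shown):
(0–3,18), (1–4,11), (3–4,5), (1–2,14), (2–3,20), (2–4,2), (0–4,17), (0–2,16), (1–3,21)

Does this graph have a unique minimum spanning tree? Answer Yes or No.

Kruskal's algorithm — process edges by increasing weight (ties by edge label):
2–4 (2): add. Components now {0} {1} {2,4} {3}
3–4 (5): add. Components now {0} {1} {2,3,4}
1–4 (11): add. Components now {0} {1,2,3,4}
1–2 (14): skip — 1 and 2 already connected.
0–2 (16): add. Components now {0,1,2,3,4}
Every non-tree edge has weight strictly greater than the heaviest edge on the tree path between its endpoints, so the MST is unique.

Yes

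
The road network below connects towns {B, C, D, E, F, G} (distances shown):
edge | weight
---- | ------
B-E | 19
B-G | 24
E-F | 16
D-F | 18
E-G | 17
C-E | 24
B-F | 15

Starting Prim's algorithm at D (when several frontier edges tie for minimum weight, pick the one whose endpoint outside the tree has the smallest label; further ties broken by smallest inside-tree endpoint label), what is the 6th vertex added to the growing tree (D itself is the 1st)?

C

Grow the tree from D using Prim:
Step 1: cheapest edge leaving the tree is D-F (18); add F.
Step 2: cheapest edge leaving the tree is B-F (15); add B.
Step 3: cheapest edge leaving the tree is E-F (16); add E.
Step 4: cheapest edge leaving the tree is E-G (17); add G.
Step 5: cheapest edge leaving the tree is C-E (24); add C.
Vertex order: D, F, B, E, G, C. The 6th vertex is C.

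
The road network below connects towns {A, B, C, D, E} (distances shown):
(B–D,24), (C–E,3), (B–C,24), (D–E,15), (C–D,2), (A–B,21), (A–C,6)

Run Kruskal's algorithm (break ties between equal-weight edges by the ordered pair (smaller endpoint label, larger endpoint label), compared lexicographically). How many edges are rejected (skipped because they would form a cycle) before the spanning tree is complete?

1

Kruskal's algorithm — process edges by increasing weight (ties by edge label):
C–D (2): add — endpoints in different components.
C–E (3): add — endpoints in different components.
A–C (6): add — endpoints in different components.
D–E (15): skip — D and E already connected.
A–B (21): add — endpoints in different components.
Edges rejected before the tree was complete: 1.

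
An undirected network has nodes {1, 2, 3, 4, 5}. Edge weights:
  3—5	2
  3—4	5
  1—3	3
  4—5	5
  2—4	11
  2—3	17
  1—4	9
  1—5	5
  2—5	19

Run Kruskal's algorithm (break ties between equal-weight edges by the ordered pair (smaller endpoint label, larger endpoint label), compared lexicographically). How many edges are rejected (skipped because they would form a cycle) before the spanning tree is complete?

3

Sort edges by weight, then run Kruskal:
3—5 (2): add — endpoints in different components.
1—3 (3): add — endpoints in different components.
1—5 (5): skip — 1 and 5 already connected.
3—4 (5): add — endpoints in different components.
4—5 (5): skip — 4 and 5 already connected.
1—4 (9): skip — 1 and 4 already connected.
2—4 (11): add — endpoints in different components.
Edges rejected before the tree was complete: 3.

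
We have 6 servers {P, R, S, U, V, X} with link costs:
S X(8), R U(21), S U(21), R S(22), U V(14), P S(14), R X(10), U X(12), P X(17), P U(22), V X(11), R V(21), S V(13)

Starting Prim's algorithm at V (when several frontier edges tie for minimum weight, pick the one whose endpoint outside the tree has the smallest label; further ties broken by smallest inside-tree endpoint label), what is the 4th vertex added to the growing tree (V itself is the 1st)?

Prim, starting at V.
Step 1: cheapest edge leaving the tree is V X (11); add X.
Step 2: cheapest edge leaving the tree is S X (8); add S.
Step 3: cheapest edge leaving the tree is R X (10); add R.
Step 4: cheapest edge leaving the tree is U X (12); add U.
Step 5: cheapest edge leaving the tree is P S (14); add P.
Vertex order: V, X, S, R, U, P. The 4th vertex is R.

R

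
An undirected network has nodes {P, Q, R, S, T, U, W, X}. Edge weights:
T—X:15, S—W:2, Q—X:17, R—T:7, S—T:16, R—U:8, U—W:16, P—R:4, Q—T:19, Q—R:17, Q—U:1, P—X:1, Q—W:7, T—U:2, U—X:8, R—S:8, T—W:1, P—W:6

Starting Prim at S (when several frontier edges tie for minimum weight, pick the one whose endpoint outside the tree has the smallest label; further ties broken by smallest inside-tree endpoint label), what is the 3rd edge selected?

T-U

Prim, starting at S.
Step 1: cheapest edge leaving the tree is S—W (2); add W.
Step 2: cheapest edge leaving the tree is T—W (1); add T.
Step 3: cheapest edge leaving the tree is T—U (2); add U.
Step 4: cheapest edge leaving the tree is Q—U (1); add Q.
Step 5: cheapest edge leaving the tree is P—W (6); add P.
Step 6: cheapest edge leaving the tree is P—X (1); add X.
Step 7: cheapest edge leaving the tree is P—R (4); add R.
The 3rd edge added is T—U.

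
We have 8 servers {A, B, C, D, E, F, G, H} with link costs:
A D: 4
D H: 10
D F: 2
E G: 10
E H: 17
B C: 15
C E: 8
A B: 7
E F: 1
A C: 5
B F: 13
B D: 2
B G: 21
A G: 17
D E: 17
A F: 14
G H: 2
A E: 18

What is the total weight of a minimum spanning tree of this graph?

Kruskal's algorithm — process edges by increasing weight (ties by edge label):
E F (1): add — endpoints in different components.
B D (2): add — endpoints in different components.
D F (2): add — endpoints in different components.
G H (2): add — endpoints in different components.
A D (4): add — endpoints in different components.
A C (5): add — endpoints in different components.
A B (7): skip — A and B already connected.
C E (8): skip — C and E already connected.
D H (10): add — endpoints in different components.
MST edges: E F, B D, D F, G H, A D, A C, D H; total weight 1+2+2+2+4+5+10 = 26.

26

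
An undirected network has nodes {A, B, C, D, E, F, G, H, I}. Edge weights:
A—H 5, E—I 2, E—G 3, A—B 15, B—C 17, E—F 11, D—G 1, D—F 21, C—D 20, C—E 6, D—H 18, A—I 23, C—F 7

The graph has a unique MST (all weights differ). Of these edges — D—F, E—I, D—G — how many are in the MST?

2

Kruskal's algorithm — process edges by increasing weight (ties by edge label):
D—G (1): add — endpoints in different components.
E—I (2): add — endpoints in different components.
E—G (3): add — endpoints in different components.
A—H (5): add — endpoints in different components.
C—E (6): add — endpoints in different components.
C—F (7): add — endpoints in different components.
E—F (11): skip — E and F already connected.
A—B (15): add — endpoints in different components.
B—C (17): add — endpoints in different components.
MST edge set: {D—G, E—I, E—G, A—H, C—E, C—F, A—B, B—C}.
Of the listed edges, {E—I, D—G} are in the MST → 2.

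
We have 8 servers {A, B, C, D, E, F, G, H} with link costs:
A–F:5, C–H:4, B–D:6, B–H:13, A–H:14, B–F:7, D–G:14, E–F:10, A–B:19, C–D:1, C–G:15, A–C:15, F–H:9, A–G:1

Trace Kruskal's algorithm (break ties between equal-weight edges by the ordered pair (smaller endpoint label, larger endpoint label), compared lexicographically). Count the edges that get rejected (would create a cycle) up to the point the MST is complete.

Kruskal: consider edges lightest-first.
A–G (1): add — endpoints in different components.
C–D (1): add — endpoints in different components.
C–H (4): add — endpoints in different components.
A–F (5): add — endpoints in different components.
B–D (6): add — endpoints in different components.
B–F (7): add — endpoints in different components.
F–H (9): skip — F and H already connected.
E–F (10): add — endpoints in different components.
Edges rejected before the tree was complete: 1.

1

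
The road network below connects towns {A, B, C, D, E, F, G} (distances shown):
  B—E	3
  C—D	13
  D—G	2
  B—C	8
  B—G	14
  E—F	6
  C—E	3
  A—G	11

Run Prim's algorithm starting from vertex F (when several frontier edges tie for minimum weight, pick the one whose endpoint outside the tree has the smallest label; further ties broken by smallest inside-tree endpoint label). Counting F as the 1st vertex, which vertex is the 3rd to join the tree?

B

Grow the tree from F using Prim:
Step 1: frontier [E—F 6] → take E—F (6); add E.
Step 2: frontier [B—E 3, C—E 3] → take B—E (3); add B.
Step 3: frontier [B—C 8, B—G 14, C—E 3] → take C—E (3); add C.
Step 4: frontier [B—G 14, C—D 13] → take C—D (13); add D.
Step 5: frontier [B—G 14, D—G 2] → take D—G (2); add G.
Step 6: frontier [A—G 11] → take A—G (11); add A.
Vertex order: F, E, B, C, D, G, A. The 3rd vertex is B.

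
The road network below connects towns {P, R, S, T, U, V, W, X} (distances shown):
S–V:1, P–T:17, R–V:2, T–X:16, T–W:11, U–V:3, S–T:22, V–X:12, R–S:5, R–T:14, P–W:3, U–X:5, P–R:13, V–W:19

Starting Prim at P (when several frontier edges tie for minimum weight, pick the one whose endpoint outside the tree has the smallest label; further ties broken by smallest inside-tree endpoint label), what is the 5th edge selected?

Grow the tree from P using Prim:
Step 1: cheapest edge leaving the tree is P–W (3); add W.
Step 2: cheapest edge leaving the tree is T–W (11); add T.
Step 3: cheapest edge leaving the tree is P–R (13); add R.
Step 4: cheapest edge leaving the tree is R–V (2); add V.
Step 5: cheapest edge leaving the tree is S–V (1); add S.
Step 6: cheapest edge leaving the tree is U–V (3); add U.
Step 7: cheapest edge leaving the tree is U–X (5); add X.
The 5th edge added is S–V.

S-V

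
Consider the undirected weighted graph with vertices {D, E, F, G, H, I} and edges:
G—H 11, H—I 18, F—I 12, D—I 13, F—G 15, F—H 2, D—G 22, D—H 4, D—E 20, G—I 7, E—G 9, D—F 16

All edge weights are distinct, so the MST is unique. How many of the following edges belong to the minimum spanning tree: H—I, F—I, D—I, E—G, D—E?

1

Kruskal: consider edges lightest-first.
F—H (2): add. Components now {D} {E} {F,H} {G} {I}
D—H (4): add. Components now {D,F,H} {E} {G} {I}
G—I (7): add. Components now {D,F,H} {E} {G,I}
E—G (9): add. Components now {D,F,H} {E,G,I}
G—H (11): add. Components now {D,E,F,G,H,I}
MST edge set: {F—H, D—H, G—I, E—G, G—H}.
Of the listed edges, {E—G} are in the MST → 1.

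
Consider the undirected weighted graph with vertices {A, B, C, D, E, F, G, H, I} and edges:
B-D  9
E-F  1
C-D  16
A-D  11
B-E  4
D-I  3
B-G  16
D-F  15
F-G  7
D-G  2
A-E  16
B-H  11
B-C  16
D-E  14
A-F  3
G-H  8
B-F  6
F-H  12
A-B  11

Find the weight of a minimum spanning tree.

Sort edges by weight, then run Kruskal:
E-F (1): add — endpoints in different components.
D-G (2): add — endpoints in different components.
A-F (3): add — endpoints in different components.
D-I (3): add — endpoints in different components.
B-E (4): add — endpoints in different components.
B-F (6): skip — B and F already connected.
F-G (7): add — endpoints in different components.
G-H (8): add — endpoints in different components.
B-D (9): skip — B and D already connected.
A-B (11): skip — A and B already connected.
A-D (11): skip — A and D already connected.
B-H (11): skip — B and H already connected.
F-H (12): skip — F and H already connected.
D-E (14): skip — D and E already connected.
D-F (15): skip — D and F already connected.
A-E (16): skip — A and E already connected.
B-C (16): add — endpoints in different components.
MST edges: E-F, D-G, A-F, D-I, B-E, F-G, G-H, B-C; total weight 1+2+3+3+4+7+8+16 = 44.

44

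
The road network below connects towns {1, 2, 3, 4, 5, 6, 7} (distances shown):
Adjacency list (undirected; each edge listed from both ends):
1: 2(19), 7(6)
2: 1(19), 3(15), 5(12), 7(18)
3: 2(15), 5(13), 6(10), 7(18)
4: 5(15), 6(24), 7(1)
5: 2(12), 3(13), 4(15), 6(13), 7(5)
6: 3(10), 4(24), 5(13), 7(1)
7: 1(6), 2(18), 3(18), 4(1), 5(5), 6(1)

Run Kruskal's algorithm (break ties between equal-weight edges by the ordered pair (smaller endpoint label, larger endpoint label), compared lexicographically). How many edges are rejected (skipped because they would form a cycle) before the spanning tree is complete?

Kruskal's algorithm — process edges by increasing weight (ties by edge label):
4-7 (1): add. Components now {1} {2} {3} {4,7} {5} {6}
6-7 (1): add. Components now {1} {2} {3} {4,6,7} {5}
5-7 (5): add. Components now {1} {2} {3} {4,5,6,7}
1-7 (6): add. Components now {1,4,5,6,7} {2} {3}
3-6 (10): add. Components now {1,3,4,5,6,7} {2}
2-5 (12): add. Components now {1,2,3,4,5,6,7}
Edges rejected before the tree was complete: 0.

0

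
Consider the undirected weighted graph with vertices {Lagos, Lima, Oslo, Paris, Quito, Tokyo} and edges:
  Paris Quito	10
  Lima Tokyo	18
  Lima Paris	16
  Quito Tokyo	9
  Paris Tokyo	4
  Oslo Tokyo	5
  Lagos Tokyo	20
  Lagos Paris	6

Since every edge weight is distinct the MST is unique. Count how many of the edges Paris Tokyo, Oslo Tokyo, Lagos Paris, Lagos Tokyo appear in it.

Kruskal's algorithm — process edges by increasing weight (ties by edge label):
Paris Tokyo (4): add. Components now {Paris,Tokyo} {Oslo} {Lagos} {Quito} {Lima}
Oslo Tokyo (5): add. Components now {Oslo,Paris,Tokyo} {Lagos} {Quito} {Lima}
Lagos Paris (6): add. Components now {Lagos,Oslo,Paris,Tokyo} {Quito} {Lima}
Quito Tokyo (9): add. Components now {Lagos,Oslo,Paris,Quito,Tokyo} {Lima}
Paris Quito (10): skip — Paris and Quito already connected.
Lima Paris (16): add. Components now {Lagos,Lima,Oslo,Paris,Quito,Tokyo}
MST edge set: {Paris Tokyo, Oslo Tokyo, Lagos Paris, Quito Tokyo, Lima Paris}.
Of the listed edges, {Paris Tokyo, Oslo Tokyo, Lagos Paris} are in the MST → 3.

3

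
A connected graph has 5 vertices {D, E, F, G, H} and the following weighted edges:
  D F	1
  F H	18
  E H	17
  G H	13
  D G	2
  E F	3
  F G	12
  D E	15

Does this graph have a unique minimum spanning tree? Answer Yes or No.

Yes

Kruskal's algorithm — process edges by increasing weight (ties by edge label):
D F (1): add — endpoints in different components.
D G (2): add — endpoints in different components.
E F (3): add — endpoints in different components.
F G (12): skip — F and G already connected.
G H (13): add — endpoints in different components.
Every non-tree edge has weight strictly greater than the heaviest edge on the tree path between its endpoints, so the MST is unique.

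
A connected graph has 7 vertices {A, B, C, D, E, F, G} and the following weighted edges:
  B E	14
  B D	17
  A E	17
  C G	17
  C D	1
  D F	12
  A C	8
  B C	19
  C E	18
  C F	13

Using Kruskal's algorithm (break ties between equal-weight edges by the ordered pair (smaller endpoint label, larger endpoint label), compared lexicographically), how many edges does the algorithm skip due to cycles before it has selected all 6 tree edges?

Kruskal's algorithm — process edges by increasing weight (ties by edge label):
C D (1): add — endpoints in different components.
A C (8): add — endpoints in different components.
D F (12): add — endpoints in different components.
C F (13): skip — C and F already connected.
B E (14): add — endpoints in different components.
A E (17): add — endpoints in different components.
B D (17): skip — B and D already connected.
C G (17): add — endpoints in different components.
Edges rejected before the tree was complete: 2.

2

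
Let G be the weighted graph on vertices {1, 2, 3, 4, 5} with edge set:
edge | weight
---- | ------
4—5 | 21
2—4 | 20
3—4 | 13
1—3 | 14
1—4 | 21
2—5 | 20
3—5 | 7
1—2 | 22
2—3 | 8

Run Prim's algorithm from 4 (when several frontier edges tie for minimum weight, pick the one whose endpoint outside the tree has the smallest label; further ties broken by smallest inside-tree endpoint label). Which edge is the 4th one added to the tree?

1-3

Prim, starting at 4.
Step 1: cheapest edge leaving the tree is 3—4 (13); add 3.
Step 2: cheapest edge leaving the tree is 3—5 (7); add 5.
Step 3: cheapest edge leaving the tree is 2—3 (8); add 2.
Step 4: cheapest edge leaving the tree is 1—3 (14); add 1.
The 4th edge added is 1—3.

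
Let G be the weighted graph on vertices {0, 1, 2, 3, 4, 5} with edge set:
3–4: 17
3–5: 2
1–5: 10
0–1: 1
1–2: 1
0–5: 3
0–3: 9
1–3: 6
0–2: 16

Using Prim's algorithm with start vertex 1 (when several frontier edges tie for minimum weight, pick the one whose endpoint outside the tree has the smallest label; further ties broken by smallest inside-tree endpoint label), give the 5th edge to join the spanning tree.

Prim, starting at 1.
Step 1: cheapest edge leaving the tree is 0–1 (1); add 0.
Step 2: cheapest edge leaving the tree is 1–2 (1); add 2.
Step 3: cheapest edge leaving the tree is 0–5 (3); add 5.
Step 4: cheapest edge leaving the tree is 3–5 (2); add 3.
Step 5: cheapest edge leaving the tree is 3–4 (17); add 4.
The 5th edge added is 3–4.

3-4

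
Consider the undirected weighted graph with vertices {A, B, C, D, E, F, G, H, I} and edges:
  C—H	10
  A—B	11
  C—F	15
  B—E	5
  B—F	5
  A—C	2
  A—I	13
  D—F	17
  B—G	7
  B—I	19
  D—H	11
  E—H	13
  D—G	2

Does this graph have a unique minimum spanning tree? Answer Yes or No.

Kruskal's algorithm — process edges by increasing weight (ties by edge label):
A—C (2): add — endpoints in different components.
D—G (2): add — endpoints in different components.
B—E (5): add — endpoints in different components.
B—F (5): add — endpoints in different components.
B—G (7): add — endpoints in different components.
C—H (10): add — endpoints in different components.
A—B (11): add — endpoints in different components.
D—H (11): skip — D and H already connected.
A—I (13): add — endpoints in different components.
Non-tree edge D—H has weight 11, equal to the heaviest edge on its tree cycle — swapping gives another MST of the same weight. Not unique.

No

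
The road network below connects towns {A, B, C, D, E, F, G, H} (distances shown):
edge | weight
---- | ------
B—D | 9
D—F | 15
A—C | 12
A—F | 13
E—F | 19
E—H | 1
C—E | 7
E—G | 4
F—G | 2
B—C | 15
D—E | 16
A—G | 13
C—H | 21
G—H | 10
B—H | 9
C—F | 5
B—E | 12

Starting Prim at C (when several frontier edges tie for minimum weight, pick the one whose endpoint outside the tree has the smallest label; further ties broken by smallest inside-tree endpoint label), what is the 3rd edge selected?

E-G

Grow the tree from C using Prim:
Step 1: cheapest edge leaving the tree is C—F (5); add F.
Step 2: cheapest edge leaving the tree is F—G (2); add G.
Step 3: cheapest edge leaving the tree is E—G (4); add E.
Step 4: cheapest edge leaving the tree is E—H (1); add H.
Step 5: cheapest edge leaving the tree is B—H (9); add B.
Step 6: cheapest edge leaving the tree is B—D (9); add D.
Step 7: cheapest edge leaving the tree is A—C (12); add A.
The 3rd edge added is E—G.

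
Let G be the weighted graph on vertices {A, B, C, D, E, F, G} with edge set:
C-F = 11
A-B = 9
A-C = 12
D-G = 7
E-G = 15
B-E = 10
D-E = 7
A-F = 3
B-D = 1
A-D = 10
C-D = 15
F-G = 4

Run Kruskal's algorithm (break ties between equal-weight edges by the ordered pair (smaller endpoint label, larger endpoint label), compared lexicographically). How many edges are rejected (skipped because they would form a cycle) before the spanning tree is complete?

Sort edges by weight, then run Kruskal:
B-D (1): add — endpoints in different components.
A-F (3): add — endpoints in different components.
F-G (4): add — endpoints in different components.
D-E (7): add — endpoints in different components.
D-G (7): add — endpoints in different components.
A-B (9): skip — A and B already connected.
A-D (10): skip — A and D already connected.
B-E (10): skip — B and E already connected.
C-F (11): add — endpoints in different components.
Edges rejected before the tree was complete: 3.

3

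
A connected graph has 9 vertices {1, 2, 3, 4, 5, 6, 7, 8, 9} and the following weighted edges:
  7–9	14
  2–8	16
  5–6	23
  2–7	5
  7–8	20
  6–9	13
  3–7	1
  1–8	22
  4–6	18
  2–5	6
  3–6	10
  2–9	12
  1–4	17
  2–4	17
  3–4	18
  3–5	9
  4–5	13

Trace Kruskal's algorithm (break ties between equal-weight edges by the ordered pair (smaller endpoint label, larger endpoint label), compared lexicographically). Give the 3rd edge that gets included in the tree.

Kruskal: consider edges lightest-first.
3–7 (1): add — endpoints in different components.
2–7 (5): add — endpoints in different components.
2–5 (6): add — endpoints in different components.
3–5 (9): skip — 3 and 5 already connected.
3–6 (10): add — endpoints in different components.
2–9 (12): add — endpoints in different components.
4–5 (13): add — endpoints in different components.
6–9 (13): skip — 6 and 9 already connected.
7–9 (14): skip — 7 and 9 already connected.
2–8 (16): add — endpoints in different components.
1–4 (17): add — endpoints in different components.
The 3rd edge added is 2–5.

2-5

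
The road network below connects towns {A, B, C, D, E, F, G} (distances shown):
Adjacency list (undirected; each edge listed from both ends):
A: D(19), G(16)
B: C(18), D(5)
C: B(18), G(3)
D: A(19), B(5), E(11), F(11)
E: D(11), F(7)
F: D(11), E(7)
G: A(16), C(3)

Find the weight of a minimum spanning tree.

Sort edges by weight, then run Kruskal:
C—G (3): add — endpoints in different components.
B—D (5): add — endpoints in different components.
E—F (7): add — endpoints in different components.
D—E (11): add — endpoints in different components.
D—F (11): skip — D and F already connected.
A—G (16): add — endpoints in different components.
B—C (18): add — endpoints in different components.
MST edges: C—G, B—D, E—F, D—E, A—G, B—C; total weight 3+5+7+11+16+18 = 60.

60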